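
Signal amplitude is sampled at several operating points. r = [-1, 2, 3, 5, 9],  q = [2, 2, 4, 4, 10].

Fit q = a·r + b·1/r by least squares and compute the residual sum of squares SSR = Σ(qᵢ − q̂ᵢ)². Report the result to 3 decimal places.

SSR = 4.781

Compute the Gram sums: Σr·r = 120, Σr·1/r = 5, Σ1/r·1/r = 11449/8100.
And Σr·q = 124, Σ1/r·q = 101/45.
Determinant 120·(11449/8100) − 5² = 19523/135.
a = (124·(11449/8100) − 5·(101/45))/(19523/135) = 332194/292845; b = (120·(101/45) − 5·124)/(19523/135) = -47340/19523.
Residuals: 207784/292845, 276352/292845, 137166/97615, -69514/58569, 5868/97615; SSR = 1400024/292845.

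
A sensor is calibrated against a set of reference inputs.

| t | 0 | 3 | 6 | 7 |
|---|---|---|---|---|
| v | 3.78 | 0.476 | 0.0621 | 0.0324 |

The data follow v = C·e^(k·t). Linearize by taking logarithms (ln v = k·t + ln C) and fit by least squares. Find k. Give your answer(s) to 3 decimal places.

Linearized form: ln v = k·t + ln C. From the 4 transformed points,
Σt = 16.0000, Σ(t)² = 94.0000, Σln v = -5.6212, Σt·ln v = -42.9082.
Normal system: [[94.0000, 16.0000]; [16.0000, 4]]·[k, ln C]ᵀ = [-42.9082, -5.6212]ᵀ.
Slope k = (n·Σt·ln v − Σt·Σln v)/(n·Σ(t)² − (Σt)²) = (4·-42.9082 − 16.0000·-5.6212)/120.0000 = -0.68078; ln C = (Σln v − k·Σt)/n = 1.31781.

k = -0.681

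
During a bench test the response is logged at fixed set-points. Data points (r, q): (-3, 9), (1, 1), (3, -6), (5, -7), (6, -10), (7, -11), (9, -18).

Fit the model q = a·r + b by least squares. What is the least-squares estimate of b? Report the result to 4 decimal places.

b = 2.5714

Entries of MᵀM: Σr·r = 210, Σr = 28, Σ1 = 7.
For Mᵀq: Σr·q = -378, Σq = -42.
Δ = 210·7 − 28² = 686.
a = ((-378)·7 − 28·(-42))/686 = -15/7; b = (210·(-42) − 28·(-378))/686 = 18/7.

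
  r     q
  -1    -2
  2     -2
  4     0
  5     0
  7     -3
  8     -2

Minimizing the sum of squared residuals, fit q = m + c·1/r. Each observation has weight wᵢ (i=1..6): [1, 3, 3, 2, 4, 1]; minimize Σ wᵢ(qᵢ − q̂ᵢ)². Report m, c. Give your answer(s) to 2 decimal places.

Setting ∂/∂m … = 0 gives: 14·m + (657/280)·c = -22;  (657/280)·m + (165797/78400)·c = -83/28.
Determinant 14·(165797/78400) − (657/280)² = 1889509/78400.
m = ((-22)·(165797/78400) − (657/280)·(-83/28))/(1889509/78400) = -3102224/1889509; c = (14·(-83/28) − (657/280)·(-22))/(1889509/78400) = 793520/1889509.

m = -1.64, c = 0.42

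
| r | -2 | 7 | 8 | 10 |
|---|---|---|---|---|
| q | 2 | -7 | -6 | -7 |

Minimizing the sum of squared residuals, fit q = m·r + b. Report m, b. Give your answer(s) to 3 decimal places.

Forming AᵀA = [[217, 23]; [23, 4]] and Aᵀq = [-171, -18]ᵀ gives AᵀA·[m, b]ᵀ = Aᵀq.
Eliminating b: 4·(row 1) − 23·(row 2) gives 339·m = 4·(-171) − 23·(-18) = -270, so m = -90/113.
Then b = ((-18) − 23·(-90/113))/4 = 9/113.

m = -0.796, b = 0.080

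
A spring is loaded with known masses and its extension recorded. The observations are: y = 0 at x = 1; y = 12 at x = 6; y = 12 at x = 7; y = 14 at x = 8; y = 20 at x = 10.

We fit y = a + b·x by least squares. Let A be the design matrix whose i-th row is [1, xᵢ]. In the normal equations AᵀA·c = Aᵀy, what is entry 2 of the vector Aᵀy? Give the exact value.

Entry 2 ↔ basis x, so (Aᵀy)_{2} = Σᵢ (x)·yᵢ = (1)·(0) + (6)·(12) + (7)·(12) + (8)·(14) + (10)·(20) = 468.

468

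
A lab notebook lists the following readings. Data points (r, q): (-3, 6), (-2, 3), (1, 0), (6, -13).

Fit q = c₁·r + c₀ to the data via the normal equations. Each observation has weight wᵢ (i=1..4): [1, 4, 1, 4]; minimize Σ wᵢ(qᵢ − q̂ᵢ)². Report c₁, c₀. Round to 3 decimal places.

Normal-equation sums: Σwᵢ·r·r = 170, Σwᵢ·r = 14, Σwᵢ·1 = 10.
Right-hand side: Σwᵢ·r·q = -354, Σwᵢ·q = -34.
MᵀWM·[c₁, c₀]ᵀ = MᵀWq becomes [[170, 14]; [14, 10]]·[c₁, c₀]ᵀ = [-354, -34]ᵀ.
Eliminating c₀: 10·(row 1) − 14·(row 2) gives 1504·c₁ = 10·(-354) − 14·(-34) = -3064, so c₁ = -383/188.
Then c₀ = ((-34) − 14·(-383/188))/10 = -103/188.

c₁ = -2.037, c₀ = -0.548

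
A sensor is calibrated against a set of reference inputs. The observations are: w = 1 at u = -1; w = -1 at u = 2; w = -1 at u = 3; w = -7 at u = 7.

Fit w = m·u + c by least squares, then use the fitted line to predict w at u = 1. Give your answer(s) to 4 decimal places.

ŵ = -0.2366

Sums needed: Σu·u = 63, Σu = 11, Σ1 = 4.
And Σu·w = -55, Σw = -8.
AᵀA·[m, c]ᵀ = Aᵀw becomes [[63, 11]; [11, 4]]·[m, c]ᵀ = [-55, -8]ᵀ.
Determinant 63·4 − 11² = 131.
m = ((-55)·4 − 11·(-8))/131 = -132/131; c = (63·(-8) − 11·(-55))/131 = 101/131.
At u = 1: ŵ = (-132/131)·(1) + (101/131)·(1) = -31/131.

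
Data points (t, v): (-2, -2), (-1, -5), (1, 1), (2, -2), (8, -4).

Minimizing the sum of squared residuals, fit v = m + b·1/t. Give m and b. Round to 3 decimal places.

With design matrix A, AᵀA = [[5, 1/8]; [1/8, 161/64]] and Aᵀv = [-12, 11/2]ᵀ.
det = 5·(161/64) − (1/8)² = 201/16.
m = ((-12)·(161/64) − (1/8)·(11/2))/(201/16) = -494/201; b = (5·(11/2) − (1/8)·(-12))/(201/16) = 464/201.

m = -2.458, b = 2.308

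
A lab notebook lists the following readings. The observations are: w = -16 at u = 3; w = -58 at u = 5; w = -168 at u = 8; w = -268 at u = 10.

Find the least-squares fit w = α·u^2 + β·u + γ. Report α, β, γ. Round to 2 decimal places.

Entries of MᵀM: Σu^2·u^2 = 14802, Σu^2·u = 1664, Σu^2 = 198, Σu·u = 198, Σu = 26, Σ1 = 4.
For Mᵀw: Σu^2·w = -39146, Σu·w = -4362, Σw = -510.
Normal equations: [[14802, 1664, 198]; [1664, 198, 26]; [198, 26, 4]]·[α, β, γ]ᵀ = [-39146, -4362, -510]ᵀ.
Row-reducing yields α = -29/10, β = 463/290, γ = 329/58.

α = -2.90, β = 1.60, γ = 5.67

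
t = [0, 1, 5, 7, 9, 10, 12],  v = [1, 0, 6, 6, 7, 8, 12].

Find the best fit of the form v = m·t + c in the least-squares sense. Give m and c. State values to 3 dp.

Setting ∂/∂m … = 0 gives: 400·m + 44·c = 359;  44·m + 7·c = 40.
Eliminating c: 7·(row 1) − 44·(row 2) gives 864·m = 7·359 − 44·40 = 753, so m = 251/288.
Then c = (40 − 44·(251/288))/7 = 17/72.

m = 0.872, c = 0.236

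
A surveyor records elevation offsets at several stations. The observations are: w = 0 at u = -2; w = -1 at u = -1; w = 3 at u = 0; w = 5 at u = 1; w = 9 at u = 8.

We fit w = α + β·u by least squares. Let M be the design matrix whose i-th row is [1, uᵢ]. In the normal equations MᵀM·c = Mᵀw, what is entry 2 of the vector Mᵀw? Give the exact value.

78

Entry 2 ↔ basis u, so (Mᵀw)_{2} = Σᵢ (u)·wᵢ = (-2)·(0) + (-1)·(-1) + (0)·(3) + (1)·(5) + (8)·(9) = 78.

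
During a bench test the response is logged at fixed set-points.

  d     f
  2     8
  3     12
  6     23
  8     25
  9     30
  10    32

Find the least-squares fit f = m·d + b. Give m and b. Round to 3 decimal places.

Normal-equation sums: Σd·d = 294, Σd = 38, Σ1 = 6.
Right-hand side: Σd·f = 980, Σf = 130.
MᵀM·[m, b]ᵀ = Mᵀf becomes [[294, 38]; [38, 6]]·[m, b]ᵀ = [980, 130]ᵀ.
Eliminating b: 6·(row 1) − 38·(row 2) gives 320·m = 6·980 − 38·130 = 940, so m = 47/16.
Then b = (130 − 38·(47/16))/6 = 49/16.

m = 2.938, b = 3.063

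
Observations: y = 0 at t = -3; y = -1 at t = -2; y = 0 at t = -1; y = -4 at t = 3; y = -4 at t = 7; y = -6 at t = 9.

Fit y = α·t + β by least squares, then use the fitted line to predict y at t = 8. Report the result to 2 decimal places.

XᵀX·[α, β]ᵀ = Xᵀy reads: 153·α + 13·β = -92;  13·α + 6·β = -15.
det = 153·6 − 13² = 749.
α = ((-92)·6 − 13·(-15))/749 = -51/107; β = (153·(-15) − 13·(-92))/749 = -157/107.
At t = 8: ŷ = (-51/107)·(8) + (-157/107)·(1) = -565/107.

ŷ = -5.28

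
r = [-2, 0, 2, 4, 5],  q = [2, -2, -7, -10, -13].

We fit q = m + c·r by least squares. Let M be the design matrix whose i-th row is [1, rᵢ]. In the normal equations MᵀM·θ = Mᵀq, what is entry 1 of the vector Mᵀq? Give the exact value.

Entry 1 ↔ basis 1, so (Mᵀq)_{1} = Σᵢ qᵢ = (1)·(2) + (1)·(-2) + (1)·(-7) + (1)·(-10) + (1)·(-13) = -30.

-30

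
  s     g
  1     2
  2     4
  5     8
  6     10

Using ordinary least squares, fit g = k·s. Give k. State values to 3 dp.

Forming AᵀA = [[66]] and Aᵀg = [110]ᵀ gives AᵀA·[k]ᵀ = Aᵀg.
k = 110/66 = 1.66667.

k = 1.667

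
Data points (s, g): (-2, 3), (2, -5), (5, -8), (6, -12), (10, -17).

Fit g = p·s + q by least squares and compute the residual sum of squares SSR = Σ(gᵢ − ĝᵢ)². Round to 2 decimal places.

SSR = 3.91

From the data, Σs·s = 169, Σs = 21, Σ1 = 5.
And Σs·g = -298, Σg = -39.
Normal equations: [[169, 21]; [21, 5]]·[p, q]ᵀ = [-298, -39]ᵀ.
Eliminating q: 5·(row 1) − 21·(row 2) gives 404·p = 5·(-298) − 21·(-39) = -671, so p = -671/404.
Then q = ((-39) − 21·(-671/404))/5 = -333/404.
Residuals: 203/404, -345/404, 114/101, -489/404, 175/404; SSR = 1579/404.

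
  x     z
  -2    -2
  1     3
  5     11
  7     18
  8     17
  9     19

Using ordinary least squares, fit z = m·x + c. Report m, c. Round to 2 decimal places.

m = 2.00, c = 1.65

Sums needed: Σx·x = 224, Σx = 28, Σ1 = 6.
For Aᵀz: Σx·z = 495, Σz = 66.
Determinant 224·6 − 28² = 560.
m = (495·6 − 28·66)/560 = 561/280; c = (224·66 − 28·495)/560 = 33/20.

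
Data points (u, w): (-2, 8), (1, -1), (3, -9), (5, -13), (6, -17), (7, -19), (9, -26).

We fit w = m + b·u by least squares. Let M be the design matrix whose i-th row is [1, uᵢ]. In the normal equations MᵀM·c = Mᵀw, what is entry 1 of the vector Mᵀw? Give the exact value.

-77

Entry 1 ↔ basis 1, so (Mᵀw)_{1} = Σᵢ wᵢ = (1)·(8) + (1)·(-1) + (1)·(-9) + (1)·(-13) + (1)·(-17) + (1)·(-19) + (1)·(-26) = -77.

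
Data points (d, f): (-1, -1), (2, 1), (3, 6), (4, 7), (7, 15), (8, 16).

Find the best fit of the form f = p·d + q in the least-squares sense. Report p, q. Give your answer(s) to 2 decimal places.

p = 2.07, q = -0.59

MᵀM·[p, q]ᵀ = Mᵀf reads: 143·p + 23·q = 282;  23·p + 6·q = 44.
(Σd·d = 143, Σd = 23, Σ1 = 6, Σd·f = 282, Σf = 44.)
Eliminating q: 6·(row 1) − 23·(row 2) gives 329·p = 6·282 − 23·44 = 680, so p = 680/329.
Then q = (44 − 23·(680/329))/6 = -194/329.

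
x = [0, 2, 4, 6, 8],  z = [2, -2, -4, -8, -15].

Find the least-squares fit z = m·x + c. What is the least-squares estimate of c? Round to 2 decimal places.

c = 2.60

From the data, Σx·x = 120, Σx = 20, Σ1 = 5.
For Mᵀz: Σx·z = -188, Σz = -27.
So MᵀM·[m, c]ᵀ = Mᵀz: [[120, 20]; [20, 5]]·[m, c]ᵀ = [-188, -27]ᵀ.
Δ = 120·5 − 20² = 200.
m = ((-188)·5 − 20·(-27))/200 = -2; c = (120·(-27) − 20·(-188))/200 = 13/5.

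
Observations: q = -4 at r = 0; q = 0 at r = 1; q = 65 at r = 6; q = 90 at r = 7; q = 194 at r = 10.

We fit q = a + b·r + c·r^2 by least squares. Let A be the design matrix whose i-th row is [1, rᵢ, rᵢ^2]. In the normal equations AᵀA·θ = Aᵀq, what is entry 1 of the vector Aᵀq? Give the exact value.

345

Entry 1 ↔ basis 1, so (Aᵀq)_{1} = Σᵢ qᵢ = (1)·(-4) + (1)·(0) + (1)·(65) + (1)·(90) + (1)·(194) = 345.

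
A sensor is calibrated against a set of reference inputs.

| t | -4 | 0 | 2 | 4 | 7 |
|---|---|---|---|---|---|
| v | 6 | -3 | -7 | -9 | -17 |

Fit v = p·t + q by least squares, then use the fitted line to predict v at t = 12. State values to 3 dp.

Normal-equation sums: Σt·t = 85, Σt = 9, Σ1 = 5.
For Aᵀv: Σt·v = -193, Σv = -30.
AᵀA·[p, q]ᵀ = Aᵀv becomes [[85, 9]; [9, 5]]·[p, q]ᵀ = [-193, -30]ᵀ.
det = 85·5 − 9² = 344.
p = ((-193)·5 − 9·(-30))/344 = -695/344; q = (85·(-30) − 9·(-193))/344 = -813/344.
At t = 12: v̂ = (-695/344)·(12) + (-813/344)·(1) = -9153/344.

v̂ = -26.608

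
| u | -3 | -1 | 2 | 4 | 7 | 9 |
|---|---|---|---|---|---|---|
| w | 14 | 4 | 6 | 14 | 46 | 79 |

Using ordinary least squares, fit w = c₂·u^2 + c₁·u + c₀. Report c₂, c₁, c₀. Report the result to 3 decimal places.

c₂ = 1.045, c₁ = -0.928, c₀ = 2.095

XᵀX·[c₂, c₁, c₀]ᵀ = Xᵀw reads: 9316·c₂ + 1116·c₁ + 160·c₀ = 9031;  1116·c₂ + 160·c₁ + 18·c₀ = 1055;  160·c₂ + 18·c₁ + 6·c₀ = 163.
(Σu^2·u^2 = 9316, Σu^2·u = 1116, Σu^2 = 160, Σu·u = 160, Σu = 18, Σ1 = 6, Σu^2·w = 9031, Σu·w = 1055, Σw = 163.)
Row-reducing yields c₂ = 773/740, c₁ = -18197/19610, c₀ = 20538/9805.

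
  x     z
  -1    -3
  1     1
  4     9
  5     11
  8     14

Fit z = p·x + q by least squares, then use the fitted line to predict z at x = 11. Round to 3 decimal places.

Entries of AᵀA: Σx·x = 107, Σx = 17, Σ1 = 5.
Right-hand side: Σx·z = 207, Σz = 32.
Eliminating q: 5·(row 1) − 17·(row 2) gives 246·p = 5·207 − 17·32 = 491, so p = 491/246.
Then q = (32 − 17·(491/246))/5 = -95/246.
At x = 11: ẑ = (491/246)·(11) + (-95/246)·(1) = 2653/123.

ẑ = 21.569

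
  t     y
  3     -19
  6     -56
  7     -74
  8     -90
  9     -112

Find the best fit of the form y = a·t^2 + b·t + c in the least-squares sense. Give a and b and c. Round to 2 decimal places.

a = -0.99, b = -3.55, c = 0.56

Setting ∂/∂a … = 0 gives: 14435·a + 1827·b + 239·c = -20645;  1827·a + 239·b + 33·c = -2639;  239·a + 33·b + 5·c = -351.
Solving the 3×3 system (Gaussian elimination) gives a = -1892/1911, b = -174/49, c = 1073/1911.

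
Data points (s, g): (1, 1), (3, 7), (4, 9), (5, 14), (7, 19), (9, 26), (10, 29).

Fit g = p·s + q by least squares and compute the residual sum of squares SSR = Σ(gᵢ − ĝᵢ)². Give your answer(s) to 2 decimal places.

Entries of XᵀX: Σs·s = 281, Σs = 39, Σ1 = 7.
For Xᵀg: Σs·g = 785, Σg = 105.
det = 281·7 − 39² = 446.
p = (785·7 − 39·105)/446 = 700/223; q = (281·105 − 39·785)/446 = -555/223.
Residuals: 78/223, 16/223, -238/223, 177/223, -108/223, 53/223, 22/223; SSR = 490/223.

SSR = 2.20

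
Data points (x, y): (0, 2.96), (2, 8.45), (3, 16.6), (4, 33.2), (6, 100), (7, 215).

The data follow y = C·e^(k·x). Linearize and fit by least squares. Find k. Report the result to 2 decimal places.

k = 0.61

Linearized form: ln y = k·x + ln C. From the 6 transformed points,
Sums: Σx = 22.0000, Σ(x)² = 114.0000, Σln y = 19.5071, Σx·ln y = 91.9322.
Normal system: [[114.0000, 22.0000]; [22.0000, 6]]·[k, ln C]ᵀ = [91.9322, 19.5071]ᵀ.
Solving (det = 200.0000): k = 0.61218, ln C = 1.00651.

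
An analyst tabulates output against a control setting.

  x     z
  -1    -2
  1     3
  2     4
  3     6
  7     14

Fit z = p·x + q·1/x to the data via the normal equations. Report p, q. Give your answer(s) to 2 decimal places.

Forming AᵀA = [[64, 5]; [5, 4201/1764]] and Aᵀz = [129, 11]ᵀ gives AᵀA·[p, q]ᵀ = Aᵀz.
Eliminating q: (4201/1764)·(row 1) − 5·(row 2) gives (56191/441)·p = (4201/1764)·129 − 5·11 = 148303/588, so p = 444909/224764.
Then q = (11 − 5·(444909/224764))/(4201/1764) = 26019/56191.

p = 1.98, q = 0.46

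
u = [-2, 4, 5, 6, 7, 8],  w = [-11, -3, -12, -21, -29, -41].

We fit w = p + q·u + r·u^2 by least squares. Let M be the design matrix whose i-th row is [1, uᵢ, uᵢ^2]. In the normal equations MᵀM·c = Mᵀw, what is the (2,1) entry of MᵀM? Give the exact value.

28

Row 2 ↔ basis u, column 1 ↔ basis 1, so (MᵀM)_{2,1} = Σᵢ u = (-2)·(1) + (4)·(1) + (5)·(1) + (6)·(1) + (7)·(1) + (8)·(1) = 28.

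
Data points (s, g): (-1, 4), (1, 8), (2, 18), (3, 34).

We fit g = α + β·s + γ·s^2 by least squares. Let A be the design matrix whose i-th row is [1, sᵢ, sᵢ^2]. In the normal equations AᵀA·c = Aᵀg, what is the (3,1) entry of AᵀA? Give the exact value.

Row 3 ↔ basis s^2, column 1 ↔ basis 1, so (AᵀA)_{3,1} = Σᵢ s^2 = (1)·(1) + (1)·(1) + (4)·(1) + (9)·(1) = 15.

15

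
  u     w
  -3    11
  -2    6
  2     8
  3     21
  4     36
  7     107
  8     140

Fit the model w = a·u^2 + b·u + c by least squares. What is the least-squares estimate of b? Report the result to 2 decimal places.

b = 1.31

With design matrix M, MᵀM = [[6947, 919, 155]; [919, 155, 19]; [155, 19, 7]] and Mᵀw = [15123, 2047, 329]ᵀ.
Inverting the 3×3 Gram matrix, [a, b, c]ᵀ = [206195/100842, 131759/100842, -30634/16807]ᵀ.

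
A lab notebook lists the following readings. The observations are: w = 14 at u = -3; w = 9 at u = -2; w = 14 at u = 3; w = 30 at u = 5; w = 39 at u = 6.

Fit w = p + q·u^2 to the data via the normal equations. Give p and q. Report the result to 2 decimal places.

p = 5.49, q = 0.95

Setting ∂/∂p … = 0 gives: 5·p + 83·q = 106;  83·p + 2099·q = 2442.
(Σ1 = 5, Σu^2 = 83, Σu^2·u^2 = 2099, Σw = 106, Σu^2·w = 2442.)
Eliminating q: 2099·(row 1) − 83·(row 2) gives 3606·p = 2099·106 − 83·2442 = 19808, so p = 9904/1803.
Then q = (2442 − 83·(9904/1803))/2099 = 1706/1803.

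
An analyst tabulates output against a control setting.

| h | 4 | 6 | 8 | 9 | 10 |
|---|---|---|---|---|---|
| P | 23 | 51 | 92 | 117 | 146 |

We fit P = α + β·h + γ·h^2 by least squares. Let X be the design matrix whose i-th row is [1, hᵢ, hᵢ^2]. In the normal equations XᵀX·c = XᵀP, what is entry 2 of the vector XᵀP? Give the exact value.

Entry 2 ↔ basis h, so (XᵀP)_{2} = Σᵢ (h)·Pᵢ = (4)·(23) + (6)·(51) + (8)·(92) + (9)·(117) + (10)·(146) = 3647.

3647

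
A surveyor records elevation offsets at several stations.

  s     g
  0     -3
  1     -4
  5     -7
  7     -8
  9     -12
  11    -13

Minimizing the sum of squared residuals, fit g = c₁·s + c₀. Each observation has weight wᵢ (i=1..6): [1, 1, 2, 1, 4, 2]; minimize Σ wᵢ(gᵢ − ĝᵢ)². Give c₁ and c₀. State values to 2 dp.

Compute the Gram sums: Σwᵢ·s·s = 666, Σwᵢ·s = 76, Σwᵢ·1 = 11.
For AᵀWg: Σwᵢ·s·g = -848, Σwᵢ·g = -103.
Normal equations: [[666, 76]; [76, 11]]·[c₁, c₀]ᵀ = [-848, -103]ᵀ.
Eliminating c₀: 11·(row 1) − 76·(row 2) gives 1550·c₁ = 11·(-848) − 76·(-103) = -1500, so c₁ = -30/31.
Then c₀ = ((-103) − 76·(-30/31))/11 = -83/31.

c₁ = -0.97, c₀ = -2.68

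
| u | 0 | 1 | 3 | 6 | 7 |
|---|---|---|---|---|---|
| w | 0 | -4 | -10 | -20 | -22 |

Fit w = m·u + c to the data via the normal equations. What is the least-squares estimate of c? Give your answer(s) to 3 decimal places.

c = -0.452

The normal equations are: 95·m + 17·c = -308;  17·m + 5·c = -56.
det = 95·5 − 17² = 186.
m = ((-308)·5 − 17·(-56))/186 = -98/31; c = (95·(-56) − 17·(-308))/186 = -14/31.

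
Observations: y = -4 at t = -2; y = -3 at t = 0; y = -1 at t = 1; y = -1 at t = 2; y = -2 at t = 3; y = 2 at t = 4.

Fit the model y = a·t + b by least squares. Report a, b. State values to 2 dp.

Entries of AᵀA: Σt·t = 34, Σt = 8, Σ1 = 6.
Moment sums: Σt·y = 7, Σy = -9.
AᵀA·[a, b]ᵀ = Aᵀy becomes [[34, 8]; [8, 6]]·[a, b]ᵀ = [7, -9]ᵀ.
det = 34·6 − 8² = 140.
a = (7·6 − 8·(-9))/140 = 57/70; b = (34·(-9) − 8·7)/140 = -181/70.

a = 0.81, b = -2.59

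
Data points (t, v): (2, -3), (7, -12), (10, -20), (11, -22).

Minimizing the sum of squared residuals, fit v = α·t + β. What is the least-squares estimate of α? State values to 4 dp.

α = -2.1327

The normal equations are: 274·α + 30·β = -532;  30·α + 4·β = -57.
Eliminating β: 4·(row 1) − 30·(row 2) gives 196·α = 4·(-532) − 30·(-57) = -418, so α = -209/98.
Then β = ((-57) − 30·(-209/98))/4 = 171/98.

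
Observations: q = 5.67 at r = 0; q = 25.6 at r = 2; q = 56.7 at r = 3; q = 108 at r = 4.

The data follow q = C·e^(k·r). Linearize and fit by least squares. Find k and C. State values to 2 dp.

k = 0.74, C = 5.76

Taking logs, ln q = k·r + ln C, so regress ln q on r.
Over the data: Σr = 9.0000, Σ(r)² = 29.0000, Σln q = 13.6977, Σr·ln q = 37.3270.
Normal system: [[29.0000, 9.0000]; [9.0000, 4]]·[k, ln C]ᵀ = [37.3270, 13.6977]ᵀ.
Δ = 29.0000·4 − (9.0000)² = 35.0000; k = (37.3270·4 − 9.0000·13.6977)/35.0000 = 0.74368, ln C = (29.0000·13.6977 − 9.0000·37.3270)/35.0000 = 1.75113, so C = exp(1.75113) = 5.76112.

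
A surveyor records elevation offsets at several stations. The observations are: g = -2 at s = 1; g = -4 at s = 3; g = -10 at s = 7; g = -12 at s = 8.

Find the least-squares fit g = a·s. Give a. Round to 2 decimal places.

Compute the Gram sums: Σs·s = 123.
For Aᵀg: Σs·g = -180.
Normal equations: [[123]]·[a]ᵀ = [-180]ᵀ.
Hence a = -180 / 123 ≈ -1.46341.

a = -1.46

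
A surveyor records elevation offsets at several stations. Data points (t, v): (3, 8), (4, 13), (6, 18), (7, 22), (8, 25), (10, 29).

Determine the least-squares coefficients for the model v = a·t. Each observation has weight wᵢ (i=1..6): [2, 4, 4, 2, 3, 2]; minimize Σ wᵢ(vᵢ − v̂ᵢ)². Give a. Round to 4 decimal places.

a = 3.0391

Normal-equation sums: Σwᵢ·t·t = 716.
And Σwᵢ·t·v = 2176.
So XᵀWX·[a]ᵀ = XᵀWv: [[716]]·[a]ᵀ = [2176]ᵀ.
Hence a = 2176 / 716 ≈ 3.03911.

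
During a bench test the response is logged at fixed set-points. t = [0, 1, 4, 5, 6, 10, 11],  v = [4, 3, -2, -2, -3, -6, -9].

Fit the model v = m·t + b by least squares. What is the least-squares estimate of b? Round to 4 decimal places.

b = 3.6174

Compute the Gram sums: Σt·t = 299, Σt = 37, Σ1 = 7.
Right-hand side: Σt·v = -192, Σv = -15.
AᵀA·[m, b]ᵀ = Aᵀv becomes [[299, 37]; [37, 7]]·[m, b]ᵀ = [-192, -15]ᵀ.
Δ = 299·7 − 37² = 724.
m = ((-192)·7 − 37·(-15))/724 = -789/724; b = (299·(-15) − 37·(-192))/724 = 2619/724.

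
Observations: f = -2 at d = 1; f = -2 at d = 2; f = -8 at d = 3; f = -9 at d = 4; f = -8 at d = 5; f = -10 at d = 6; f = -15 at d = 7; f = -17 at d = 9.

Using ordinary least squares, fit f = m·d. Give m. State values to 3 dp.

AᵀA·[m]ᵀ = Aᵀf reads: 221·m = -424.
(Σd·d = 221, Σd·f = -424.)
Hence m = -424 / 221 ≈ -1.91855.

m = -1.919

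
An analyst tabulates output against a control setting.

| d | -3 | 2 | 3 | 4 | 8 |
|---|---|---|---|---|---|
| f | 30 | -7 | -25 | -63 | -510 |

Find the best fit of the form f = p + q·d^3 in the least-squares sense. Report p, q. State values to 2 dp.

Setting ∂/∂p … = 0 gives: 5·p + 584·q = -575;  584·p + 267762·q = -266693.
Determinant 5·267762 − 584² = 997754.
p = ((-575)·267762 − 584·(-266693))/997754 = 892781/498877; q = (5·(-266693) − 584·(-575))/997754 = -997665/997754.

p = 1.79, q = -1.00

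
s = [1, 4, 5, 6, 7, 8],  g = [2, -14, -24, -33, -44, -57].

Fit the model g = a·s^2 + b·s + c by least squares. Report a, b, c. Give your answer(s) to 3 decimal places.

a = -0.708, b = -2.058, c = 4.850

The normal equations are: 8675·a + 1261·b + 191·c = -7814;  1261·a + 191·b + 31·c = -1136;  191·a + 31·b + 6·c = -170.
Solving the 3×3 system (Gaussian elimination) gives a = -17/24, b = -247/120, c = 97/20.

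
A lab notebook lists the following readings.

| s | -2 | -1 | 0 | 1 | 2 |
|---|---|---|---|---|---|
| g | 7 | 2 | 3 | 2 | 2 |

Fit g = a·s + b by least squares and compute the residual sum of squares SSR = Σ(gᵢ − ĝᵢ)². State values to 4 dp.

XᵀX·[a, b]ᵀ = Xᵀg reads: 10·a + 0·b = -10;  0·a + 5·b = 16.
(Σs·s = 10, Σs = 0, Σ1 = 5, Σs·g = -10, Σg = 16.)
Determinant 10·5 − 0² = 50.
a = ((-10)·5 − 0·16)/50 = -1; b = (10·16 − 0·(-10))/50 = 16/5.
Residuals: 9/5, -11/5, -1/5, -1/5, 4/5; SSR = 44/5.

SSR = 8.8000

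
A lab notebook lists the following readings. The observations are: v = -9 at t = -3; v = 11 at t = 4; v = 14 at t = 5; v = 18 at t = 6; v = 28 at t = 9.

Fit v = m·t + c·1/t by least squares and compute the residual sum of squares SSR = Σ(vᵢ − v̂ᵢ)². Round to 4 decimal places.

AᵀA·[m, c]ᵀ = Aᵀv reads: 167·m + 5·c = 501;  5·m + (8221/32400)·c = 2639/180.
(Σt·t = 167, Σt·1/t = 5, Σ1/t·1/t = 8221/32400, Σt·v = 501, Σ1/t·v = 2639/180.)
det = 167·(8221/32400) − 5² = 562907/32400.
m = (501·(8221/32400) − 5·(2639/180))/(562907/32400) = 1743621/562907; c = (167·(2639/180) − 5·501)/(562907/32400) = -1833660/562907.
Residuals: -446520/562907, -324092/562907, -470675/562907, -23790/562907, 272547/562907; SSR = 1067314/562907.

SSR = 1.8961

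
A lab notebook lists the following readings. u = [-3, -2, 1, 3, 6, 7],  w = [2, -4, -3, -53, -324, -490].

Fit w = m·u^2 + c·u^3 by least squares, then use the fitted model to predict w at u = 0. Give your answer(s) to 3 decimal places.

ŵ = 0.000

Entries of MᵀM: Σu^2·u^2 = 3876, Σu^2·u^3 = 24552, Σu^3·u^3 = 165828.
And Σu^2·w = -36152, Σu^3·w = -239510.
det = 3876·165828 − 24552² = 39948624.
m = ((-36152)·165828 − 24552·(-239510))/39948624 = -2386757/832263; c = (3876·(-239510) − 24552·(-36152))/39948624 = -1697369/1664526.
At u = 0: ŵ = (-2386757/832263)·(0) + (-1697369/1664526)·(0) = 0.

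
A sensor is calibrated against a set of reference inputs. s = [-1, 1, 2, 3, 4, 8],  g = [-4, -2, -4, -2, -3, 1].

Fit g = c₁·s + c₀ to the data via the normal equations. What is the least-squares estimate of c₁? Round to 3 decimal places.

Compute the Gram sums: Σs·s = 95, Σs = 17, Σ1 = 6.
And Σs·g = -16, Σg = -14.
MᵀM·[c₁, c₀]ᵀ = Mᵀg becomes [[95, 17]; [17, 6]]·[c₁, c₀]ᵀ = [-16, -14]ᵀ.
Eliminating c₀: 6·(row 1) − 17·(row 2) gives 281·c₁ = 6·(-16) − 17·(-14) = 142, so c₁ = 142/281.
Then c₀ = ((-14) − 17·(142/281))/6 = -1058/281.

c₁ = 0.505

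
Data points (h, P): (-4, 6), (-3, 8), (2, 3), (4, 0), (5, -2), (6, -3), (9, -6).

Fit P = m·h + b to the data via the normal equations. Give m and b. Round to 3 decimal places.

m = -1.036, b = 3.669

The normal system AᵀA·[m, b]ᵀ = AᵀP is [[187, 19]; [19, 7]]·[m, b]ᵀ = [-124, 6]ᵀ.
det = 187·7 − 19² = 948.
m = ((-124)·7 − 19·6)/948 = -491/474; b = (187·6 − 19·(-124))/948 = 1739/474.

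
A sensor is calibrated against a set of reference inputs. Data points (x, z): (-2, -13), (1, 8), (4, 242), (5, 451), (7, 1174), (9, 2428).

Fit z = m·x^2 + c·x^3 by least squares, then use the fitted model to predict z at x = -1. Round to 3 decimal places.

With design matrix A, AᵀA = [[9860, 79974]; [79974, 668876]] and Aᵀz = [269297, 2244669]ᵀ.
Δ = 9860·668876 − 79974² = 199276684.
m = (269297·668876 − 79974·2244669)/199276684 = 305570783/99638342; c = (9860·2244669 − 79974·269297)/199276684 = 297839031/99638342.
At x = -1: ẑ = (305570783/99638342)·(1) + (297839031/99638342)·(-1) = 3865876/49819171.

ẑ = 0.078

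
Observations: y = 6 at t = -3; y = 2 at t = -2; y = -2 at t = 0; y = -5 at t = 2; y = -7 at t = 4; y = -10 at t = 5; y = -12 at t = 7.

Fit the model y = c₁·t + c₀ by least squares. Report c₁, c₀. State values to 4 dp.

From the data, Σt·t = 107, Σt = 13, Σ1 = 7.
Right-hand side: Σt·y = -194, Σy = -28.
Eliminating c₀: 7·(row 1) − 13·(row 2) gives 580·c₁ = 7·(-194) − 13·(-28) = -994, so c₁ = -497/290.
Then c₀ = ((-28) − 13·(-497/290))/7 = -237/290.

c₁ = -1.7138, c₀ = -0.8172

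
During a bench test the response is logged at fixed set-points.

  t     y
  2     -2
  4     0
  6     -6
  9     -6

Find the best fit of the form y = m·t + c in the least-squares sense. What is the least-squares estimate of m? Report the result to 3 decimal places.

m = -0.766

Sums needed: Σt·t = 137, Σt = 21, Σ1 = 4.
Moment sums: Σt·y = -94, Σy = -14.
So MᵀM·[m, c]ᵀ = Mᵀy: [[137, 21]; [21, 4]]·[m, c]ᵀ = [-94, -14]ᵀ.
Determinant 137·4 − 21² = 107.
m = ((-94)·4 − 21·(-14))/107 = -82/107; c = (137·(-14) − 21·(-94))/107 = 56/107.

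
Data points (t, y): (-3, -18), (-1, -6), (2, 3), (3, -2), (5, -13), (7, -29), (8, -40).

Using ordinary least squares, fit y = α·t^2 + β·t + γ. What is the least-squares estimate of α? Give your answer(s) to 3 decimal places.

AᵀA·[α, β, γ]ᵀ = Aᵀy reads: 7301·α + 987·β + 161·γ = -4480;  987·α + 161·β + 21·γ = -528;  161·α + 21·β + 7·γ = -105.
(Σt^2·t^2 = 7301, Σt^2·t = 987, Σt^2 = 161, Σt·t = 161, Σt = 21, Σ1 = 7, Σt^2·y = -4480, Σt·y = -528, Σy = -105.)
Solving the 3×3 system (Gaussian elimination) gives α = -6787/7042, β = 19599/7042, γ = -4163/3521.

α = -0.964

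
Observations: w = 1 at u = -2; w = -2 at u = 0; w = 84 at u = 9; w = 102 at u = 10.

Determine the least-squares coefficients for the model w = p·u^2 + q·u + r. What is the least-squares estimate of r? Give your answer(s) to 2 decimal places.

r = -1.66

The normal equations are: 16577·p + 1721·q + 185·r = 17008;  1721·p + 185·q + 17·r = 1774;  185·p + 17·q + 4·r = 185.
Solving the 3×3 system (Gaussian elimination) gives p = 19757/20388, q = 14815/20388, r = -2815/1699.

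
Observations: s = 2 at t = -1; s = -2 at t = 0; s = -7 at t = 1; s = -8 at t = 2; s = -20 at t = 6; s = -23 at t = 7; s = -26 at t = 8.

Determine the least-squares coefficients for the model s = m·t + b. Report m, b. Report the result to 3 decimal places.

m = -2.996, b = -2.155

XᵀX·[m, b]ᵀ = Xᵀs reads: 155·m + 23·b = -514;  23·m + 7·b = -84.
Δ = 155·7 − 23² = 556.
m = ((-514)·7 − 23·(-84))/556 = -833/278; b = (155·(-84) − 23·(-514))/556 = -599/278.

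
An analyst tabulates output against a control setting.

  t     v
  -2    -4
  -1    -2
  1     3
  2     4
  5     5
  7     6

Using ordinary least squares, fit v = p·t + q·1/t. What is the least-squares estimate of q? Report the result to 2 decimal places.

q = 2.14

Sums needed: Σt·t = 84, Σt·1/t = 6, Σ1/t·1/t = 6273/2450.
Moment sums: Σt·v = 88, Σ1/t·v = 76/7.
det = 84·(6273/2450) − 6² = 31338/175.
p = (88·(6273/2450) − 6·(76/7))/(31338/175) = 32702/36561; q = (84·(76/7) − 6·88)/(31338/175) = 11200/5223.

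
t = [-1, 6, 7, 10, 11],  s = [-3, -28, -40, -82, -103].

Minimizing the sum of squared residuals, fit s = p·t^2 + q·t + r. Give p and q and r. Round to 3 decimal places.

p = -0.930, q = 1.053, r = -1.053

Entries of MᵀM: Σt^2·t^2 = 28339, Σt^2·t = 2889, Σt^2 = 307, Σt·t = 307, Σt = 33, Σ1 = 5.
Right-hand side: Σt^2·s = -23634, Σt·s = -2398, Σs = -256.
Normal equations: [[28339, 2889, 307]; [2889, 307, 33]; [307, 33, 5]]·[p, q, r]ᵀ = [-23634, -2398, -256]ᵀ.
Row-reducing yields p = -29645/31879, q = 33572/31879, r = -33577/31879.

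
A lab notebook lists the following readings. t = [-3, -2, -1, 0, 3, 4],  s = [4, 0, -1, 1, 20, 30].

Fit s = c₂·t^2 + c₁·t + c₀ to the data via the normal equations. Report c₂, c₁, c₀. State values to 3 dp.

c₂ = 1.192, c₁ = 2.631, c₀ = 0.812

Entries of AᵀA: Σt^2·t^2 = 435, Σt^2·t = 55, Σt^2 = 39, Σt·t = 39, Σt = 1, Σ1 = 6.
And Σt^2·s = 695, Σt·s = 169, Σs = 54.
Solving the 3×3 system (Gaussian elimination) gives c₂ = 4199/3522, c₁ = 3089/1174, c₀ = 1430/1761.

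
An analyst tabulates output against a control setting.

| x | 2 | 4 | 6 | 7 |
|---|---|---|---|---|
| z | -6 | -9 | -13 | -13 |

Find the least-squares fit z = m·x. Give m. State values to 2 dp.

Sums needed: Σx·x = 105.
Moment sums: Σx·z = -217.
MᵀM·[m]ᵀ = Mᵀz becomes [[105]]·[m]ᵀ = [-217]ᵀ.
Hence m = -217 / 105 ≈ -2.06667.

m = -2.07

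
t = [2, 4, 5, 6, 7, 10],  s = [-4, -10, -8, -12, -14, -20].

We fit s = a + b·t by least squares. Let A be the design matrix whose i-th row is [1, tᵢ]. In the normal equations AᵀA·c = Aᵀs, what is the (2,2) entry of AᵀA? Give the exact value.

230

Row 2 ↔ basis t, column 2 ↔ basis t, so (AᵀA)_{2,2} = Σᵢ (t)·(t) = (2)·(2) + (4)·(4) + (5)·(5) + (6)·(6) + (7)·(7) + (10)·(10) = 230.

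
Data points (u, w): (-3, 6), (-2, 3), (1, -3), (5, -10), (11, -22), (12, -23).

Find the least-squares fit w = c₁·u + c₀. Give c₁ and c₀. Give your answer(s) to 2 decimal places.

c₁ = -1.92, c₀ = -0.49

Entries of MᵀM: Σu·u = 304, Σu = 24, Σ1 = 6.
For Mᵀw: Σu·w = -595, Σw = -49.
MᵀM·[c₁, c₀]ᵀ = Mᵀw becomes [[304, 24]; [24, 6]]·[c₁, c₀]ᵀ = [-595, -49]ᵀ.
Determinant 304·6 − 24² = 1248.
c₁ = ((-595)·6 − 24·(-49))/1248 = -399/208; c₀ = (304·(-49) − 24·(-595))/1248 = -77/156.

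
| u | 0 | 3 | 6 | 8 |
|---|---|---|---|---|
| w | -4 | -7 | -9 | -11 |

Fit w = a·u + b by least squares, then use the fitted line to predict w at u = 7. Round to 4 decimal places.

ŵ = -10.0884

MᵀM·[a, b]ᵀ = Mᵀw reads: 109·a + 17·b = -163;  17·a + 4·b = -31.
(Σu·u = 109, Σu = 17, Σ1 = 4, Σu·w = -163, Σw = -31.)
Determinant 109·4 − 17² = 147.
a = ((-163)·4 − 17·(-31))/147 = -125/147; b = (109·(-31) − 17·(-163))/147 = -608/147.
At u = 7: ŵ = (-125/147)·(7) + (-608/147)·(1) = -1483/147.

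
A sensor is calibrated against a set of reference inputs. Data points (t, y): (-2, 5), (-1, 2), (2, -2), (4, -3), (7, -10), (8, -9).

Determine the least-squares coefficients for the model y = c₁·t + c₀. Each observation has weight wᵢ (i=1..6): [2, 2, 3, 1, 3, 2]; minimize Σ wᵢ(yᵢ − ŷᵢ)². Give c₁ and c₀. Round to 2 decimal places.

Setting ∂/∂c₁ … = 0 gives: 313·c₁ + 41·c₀ = -402;  41·c₁ + 13·c₀ = -43.
(Σwᵢ·t·t = 313, Σwᵢ·t = 41, Σwᵢ·1 = 13, Σwᵢ·t·y = -402, Σwᵢ·y = -43.)
Δ = 313·13 − 41² = 2388.
c₁ = ((-402)·13 − 41·(-43))/2388 = -3463/2388; c₀ = (313·(-43) − 41·(-402))/2388 = 3023/2388.

c₁ = -1.45, c₀ = 1.27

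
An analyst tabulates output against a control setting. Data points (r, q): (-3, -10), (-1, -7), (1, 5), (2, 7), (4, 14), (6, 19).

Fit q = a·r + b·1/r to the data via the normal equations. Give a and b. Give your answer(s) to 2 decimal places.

Compute the Gram sums: Σr·r = 67, Σr·1/r = 6, Σ1/r·1/r = 353/144.
Right-hand side: Σr·q = 226, Σ1/r·q = 51/2.
Δ = 67·(353/144) − 6² = 18467/144.
a = (226·(353/144) − 6·(51/2))/(18467/144) = 57746/18467; b = (67·(51/2) − 6·226)/(18467/144) = 50760/18467.

a = 3.13, b = 2.75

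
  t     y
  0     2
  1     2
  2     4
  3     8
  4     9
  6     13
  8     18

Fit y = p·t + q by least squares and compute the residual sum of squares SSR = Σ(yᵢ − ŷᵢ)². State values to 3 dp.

Compute the Gram sums: Σt·t = 130, Σt = 24, Σ1 = 7.
Moment sums: Σt·y = 292, Σy = 56.
So AᵀA·[p, q]ᵀ = Aᵀy: [[130, 24]; [24, 7]]·[p, q]ᵀ = [292, 56]ᵀ.
det = 130·7 − 24² = 334.
p = (292·7 − 24·56)/334 = 350/167; q = (130·56 − 24·292)/334 = 136/167.
Residuals: 198/167, -152/167, -168/167, 150/167, -33/167, -65/167, 70/167; SSR = 738/167.

SSR = 4.419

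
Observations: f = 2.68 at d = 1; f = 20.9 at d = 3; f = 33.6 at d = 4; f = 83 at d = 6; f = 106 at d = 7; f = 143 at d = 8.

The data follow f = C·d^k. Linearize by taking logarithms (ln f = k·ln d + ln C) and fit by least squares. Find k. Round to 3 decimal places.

k = 1.909

With ln fᵢ as the transformed response and ln dᵢ as the regressor:
AᵀA = [[14.4498, 8.3020]; [8.3020, 6]], rhs = [35.5238, 21.5852]ᵀ  (here Σln d = 8.3020, Σ(ln d)² = 14.4498, Σln f = 21.5852, Σln d·ln f = 35.5238).
Δ = 14.4498·6 − (8.3020)² = 17.7753; k = (35.5238·6 − 8.3020·21.5852)/17.7753 = 1.90948, ln C = (14.4498·21.5852 − 8.3020·35.5238)/17.7753 = 0.95545.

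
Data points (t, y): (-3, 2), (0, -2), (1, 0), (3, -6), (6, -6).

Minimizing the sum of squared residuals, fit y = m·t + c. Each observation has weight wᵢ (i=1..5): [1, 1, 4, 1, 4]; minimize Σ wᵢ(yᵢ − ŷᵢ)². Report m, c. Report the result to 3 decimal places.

m = -0.967, c = -0.265

AᵀWA·[m, c]ᵀ = AᵀWy reads: 166·m + 28·c = -168;  28·m + 11·c = -30.
(Σwᵢ·t·t = 166, Σwᵢ·t = 28, Σwᵢ·1 = 11, Σwᵢ·t·y = -168, Σwᵢ·y = -30.)
Determinant 166·11 − 28² = 1042.
m = ((-168)·11 − 28·(-30))/1042 = -504/521; c = (166·(-30) − 28·(-168))/1042 = -138/521.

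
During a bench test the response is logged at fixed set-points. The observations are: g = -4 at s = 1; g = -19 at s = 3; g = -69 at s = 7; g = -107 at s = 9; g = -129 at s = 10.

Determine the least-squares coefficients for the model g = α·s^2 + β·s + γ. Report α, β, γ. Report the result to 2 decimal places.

α = -0.98, β = -2.98, γ = -0.43

The normal equations are: 19044·α + 2100·β + 240·γ = -25123;  2100·α + 240·β + 30·γ = -2797;  240·α + 30·β + 5·γ = -328.
Row-reducing yields α = -65/66, β = -179/60, γ = -47/110.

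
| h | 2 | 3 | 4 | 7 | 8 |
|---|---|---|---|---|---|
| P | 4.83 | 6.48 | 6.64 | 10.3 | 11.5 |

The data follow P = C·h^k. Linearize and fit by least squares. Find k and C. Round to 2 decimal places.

Linearized form: ln P = k·ln h + ln C. From the 5 transformed points,
Sums: Σln h = 7.2034, Σ(ln h)² = 11.7199, Σln P = 10.1112, Σln h·ln P = 15.3859.
Normal system: [[11.7199, 7.2034]; [7.2034, 5]]·[k, ln C]ᵀ = [15.3859, 10.1112]ᵀ.
Δ = 11.7199·5 − (7.2034)² = 6.7102; k = (15.3859·5 − 7.2034·10.1112)/6.7102 = 0.61019, ln C = (11.7199·10.1112 − 7.2034·15.3859)/6.7102 = 1.14315, so C = exp(1.14315) = 3.13663.

k = 0.61, C = 3.14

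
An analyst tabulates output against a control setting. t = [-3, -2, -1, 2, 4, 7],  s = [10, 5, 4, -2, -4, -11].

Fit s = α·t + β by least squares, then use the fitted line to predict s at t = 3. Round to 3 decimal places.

ŝ = -3.178

Compute the Gram sums: Σt·t = 83, Σt = 7, Σ1 = 6.
Right-hand side: Σt·s = -141, Σs = 2.
Eliminating β: 6·(row 1) − 7·(row 2) gives 449·α = 6·(-141) − 7·2 = -860, so α = -860/449.
Then β = (2 − 7·(-860/449))/6 = 1153/449.
At t = 3: ŝ = (-860/449)·(3) + (1153/449)·(1) = -1427/449.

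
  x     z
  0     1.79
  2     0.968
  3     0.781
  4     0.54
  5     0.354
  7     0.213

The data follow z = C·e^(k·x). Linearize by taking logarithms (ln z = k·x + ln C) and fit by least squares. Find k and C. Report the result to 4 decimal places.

k = -0.3100, C = 1.8253

Taking logs, ln z = k·x + ln C, so regress ln z on x.
XᵀX = [[103.0000, 21.0000]; [21.0000, 6]], rhs = [-19.2889, -2.8986]ᵀ  (here Σx = 21.0000, Σ(x)² = 103.0000, Σln z = -2.8986, Σx·ln z = -19.2889).
Δ = 103.0000·6 − (21.0000)² = 177.0000; k = (-19.2889·6 − 21.0000·-2.8986)/177.0000 = -0.30996, ln C = (103.0000·-2.8986 − 21.0000·-19.2889)/177.0000 = 0.60176, so C = exp(0.60176) = 1.82532.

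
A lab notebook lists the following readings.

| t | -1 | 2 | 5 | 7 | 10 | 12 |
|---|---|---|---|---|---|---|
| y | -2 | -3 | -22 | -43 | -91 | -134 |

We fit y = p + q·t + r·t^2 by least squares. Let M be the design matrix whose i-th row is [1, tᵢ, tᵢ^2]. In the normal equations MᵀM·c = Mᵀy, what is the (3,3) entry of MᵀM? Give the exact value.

Row 3 ↔ basis t^2, column 3 ↔ basis t^2, so (MᵀM)_{3,3} = Σᵢ (t^2)·(t^2) = (1)·(1) + (4)·(4) + (25)·(25) + (49)·(49) + (100)·(100) + (144)·(144) = 33779.

33779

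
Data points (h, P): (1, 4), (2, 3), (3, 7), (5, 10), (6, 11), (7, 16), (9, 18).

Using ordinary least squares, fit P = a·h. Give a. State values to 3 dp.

The normal system AᵀA·[a]ᵀ = AᵀP is [[205]]·[a]ᵀ = [421]ᵀ.
a = 421/205 = 2.05366.

a = 2.054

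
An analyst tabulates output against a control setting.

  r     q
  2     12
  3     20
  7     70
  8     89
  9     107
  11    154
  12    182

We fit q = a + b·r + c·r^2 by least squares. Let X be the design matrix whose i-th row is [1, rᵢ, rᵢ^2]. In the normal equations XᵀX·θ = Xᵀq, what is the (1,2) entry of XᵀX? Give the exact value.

52

Row 1 ↔ basis 1, column 2 ↔ basis r, so (XᵀX)_{1,2} = Σᵢ r = (1)·(2) + (1)·(3) + (1)·(7) + (1)·(8) + (1)·(9) + (1)·(11) + (1)·(12) = 52.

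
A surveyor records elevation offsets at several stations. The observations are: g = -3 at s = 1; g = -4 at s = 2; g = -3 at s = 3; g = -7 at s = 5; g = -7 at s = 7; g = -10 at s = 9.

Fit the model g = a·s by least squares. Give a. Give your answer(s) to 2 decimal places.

a = -1.15

Setting ∂/∂a … = 0 gives: 169·a = -194.
a = (-194)/169 = -1.14793.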